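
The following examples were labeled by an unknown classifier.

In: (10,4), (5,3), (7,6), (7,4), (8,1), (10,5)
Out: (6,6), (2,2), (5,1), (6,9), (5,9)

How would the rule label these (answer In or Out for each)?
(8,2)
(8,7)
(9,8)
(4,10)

In, In, In, Out

One predicate separates the groups cleanly: first > second AND sum ≥ 8.
(8,2) → 8 > 2, 8+2 = 10 → In. (8,7) → 8 > 7, 8+7 = 15 → In. (9,8) → 9 > 8, 9+8 = 17 → In. (4,10) → 4 < 10, 4+10 = 14 → Out.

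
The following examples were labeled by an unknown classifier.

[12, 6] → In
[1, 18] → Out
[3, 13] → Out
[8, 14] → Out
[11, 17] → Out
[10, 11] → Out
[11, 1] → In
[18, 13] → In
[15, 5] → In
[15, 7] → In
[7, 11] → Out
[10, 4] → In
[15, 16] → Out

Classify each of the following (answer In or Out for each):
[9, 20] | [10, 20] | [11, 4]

Out, Out, In

'In' ⟺ first > second.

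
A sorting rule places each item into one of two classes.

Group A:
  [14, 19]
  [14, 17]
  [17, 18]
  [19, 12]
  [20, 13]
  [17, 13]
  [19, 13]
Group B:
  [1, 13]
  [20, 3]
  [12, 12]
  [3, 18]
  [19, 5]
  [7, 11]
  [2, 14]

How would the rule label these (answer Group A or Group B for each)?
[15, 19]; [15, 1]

Group A, Group B

The classifier is using: sum ≥ 30.
[15, 19]: 15+19 = 34 — passes, so Group A. [15, 1]: 15+1 = 16 — fails the rule, so Group B.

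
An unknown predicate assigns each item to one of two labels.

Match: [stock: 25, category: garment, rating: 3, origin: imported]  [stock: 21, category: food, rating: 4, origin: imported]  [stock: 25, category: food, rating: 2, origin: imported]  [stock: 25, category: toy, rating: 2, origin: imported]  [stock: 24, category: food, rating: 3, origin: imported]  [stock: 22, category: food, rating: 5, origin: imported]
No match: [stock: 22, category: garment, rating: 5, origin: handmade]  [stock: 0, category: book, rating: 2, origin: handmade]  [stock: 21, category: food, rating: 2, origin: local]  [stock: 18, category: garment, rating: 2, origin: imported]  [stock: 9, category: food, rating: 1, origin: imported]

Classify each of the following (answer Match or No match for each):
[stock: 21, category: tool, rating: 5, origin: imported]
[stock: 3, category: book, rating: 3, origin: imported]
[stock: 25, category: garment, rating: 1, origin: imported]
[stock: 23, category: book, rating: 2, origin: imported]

Match, No match, Match, Match

The common property of the 'Match' items is: origin is imported AND stock ≥ 21. No 'No match' item has it.
[stock: 21, category: tool, rating: 5, origin: imported]: origin is imported, stock = 21, passes → Match. [stock: 3, category: book, rating: 3, origin: imported]: origin is imported, stock = 3, does not fit → No match. [stock: 25, category: garment, rating: 1, origin: imported]: origin is imported, stock = 25, passes → Match. [stock: 23, category: book, rating: 2, origin: imported]: origin is imported, stock = 23, passes → Match.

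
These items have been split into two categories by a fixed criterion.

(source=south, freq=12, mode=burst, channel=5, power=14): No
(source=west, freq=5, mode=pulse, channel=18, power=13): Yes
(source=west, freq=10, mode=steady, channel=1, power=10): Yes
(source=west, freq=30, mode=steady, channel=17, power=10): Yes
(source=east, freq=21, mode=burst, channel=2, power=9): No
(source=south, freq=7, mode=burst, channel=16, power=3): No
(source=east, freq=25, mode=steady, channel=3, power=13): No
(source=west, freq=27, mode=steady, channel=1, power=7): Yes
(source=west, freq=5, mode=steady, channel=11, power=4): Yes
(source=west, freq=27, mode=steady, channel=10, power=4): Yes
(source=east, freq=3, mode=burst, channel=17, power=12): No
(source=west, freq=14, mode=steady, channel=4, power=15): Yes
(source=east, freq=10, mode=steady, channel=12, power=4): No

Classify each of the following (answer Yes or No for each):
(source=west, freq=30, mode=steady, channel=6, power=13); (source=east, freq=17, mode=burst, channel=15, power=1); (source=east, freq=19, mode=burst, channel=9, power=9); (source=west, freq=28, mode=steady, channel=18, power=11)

Yes, No, No, Yes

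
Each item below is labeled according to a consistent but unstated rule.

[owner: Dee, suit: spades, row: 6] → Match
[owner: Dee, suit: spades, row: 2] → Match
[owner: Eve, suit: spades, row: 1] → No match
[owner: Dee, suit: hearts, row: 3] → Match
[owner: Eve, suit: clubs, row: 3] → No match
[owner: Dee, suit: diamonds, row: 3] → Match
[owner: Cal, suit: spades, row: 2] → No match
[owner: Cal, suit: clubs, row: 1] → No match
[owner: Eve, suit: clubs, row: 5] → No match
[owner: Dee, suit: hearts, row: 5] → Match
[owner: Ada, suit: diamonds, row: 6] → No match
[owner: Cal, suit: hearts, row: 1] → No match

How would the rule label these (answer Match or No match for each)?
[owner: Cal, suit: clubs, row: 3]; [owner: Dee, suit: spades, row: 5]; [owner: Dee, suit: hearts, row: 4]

No match, Match, Match

Comparing the two groups points to one rule — owner is Dee.
[owner: Cal, suit: clubs, row: 3]: owner is Cal, doesn't match → No match.
[owner: Dee, suit: spades, row: 5]: owner is Dee, satisfies this → Match.
[owner: Dee, suit: hearts, row: 4]: owner is Dee, satisfies this → Match.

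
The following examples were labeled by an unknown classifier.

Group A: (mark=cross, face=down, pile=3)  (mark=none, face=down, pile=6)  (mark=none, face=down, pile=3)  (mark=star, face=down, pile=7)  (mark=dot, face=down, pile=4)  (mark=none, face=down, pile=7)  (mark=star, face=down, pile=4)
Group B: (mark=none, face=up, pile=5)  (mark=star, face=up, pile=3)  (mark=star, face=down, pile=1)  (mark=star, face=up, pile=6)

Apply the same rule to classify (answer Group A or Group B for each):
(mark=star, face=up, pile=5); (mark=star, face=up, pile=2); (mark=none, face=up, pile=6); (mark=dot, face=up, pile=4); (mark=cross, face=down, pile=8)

Group B, Group B, Group B, Group B, Group A

One predicate separates the groups cleanly: face is down AND pile ≥ 3.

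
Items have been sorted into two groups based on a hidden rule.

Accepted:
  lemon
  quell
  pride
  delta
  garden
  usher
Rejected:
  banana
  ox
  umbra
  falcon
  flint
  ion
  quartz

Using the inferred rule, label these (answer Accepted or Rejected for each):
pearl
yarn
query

'Accepted' ⟺ contains 'e'.
pearl — has 'e', hence Accepted. yarn — no 'e', hence Rejected. query — has 'e', hence Accepted.

Accepted, Rejected, Accepted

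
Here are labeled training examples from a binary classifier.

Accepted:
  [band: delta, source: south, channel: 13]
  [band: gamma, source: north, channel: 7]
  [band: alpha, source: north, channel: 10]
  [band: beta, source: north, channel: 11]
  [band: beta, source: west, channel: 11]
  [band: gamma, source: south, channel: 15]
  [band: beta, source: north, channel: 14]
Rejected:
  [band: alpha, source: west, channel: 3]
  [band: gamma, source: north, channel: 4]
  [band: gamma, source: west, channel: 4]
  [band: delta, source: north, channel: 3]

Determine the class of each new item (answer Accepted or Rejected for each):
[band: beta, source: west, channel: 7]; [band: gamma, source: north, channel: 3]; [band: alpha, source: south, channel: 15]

Accepted, Rejected, Accepted

One predicate separates the groups cleanly: channel ≥ 7.
[band: beta, source: west, channel: 7]: channel = 7 — meets the rule, so Accepted. [band: gamma, source: north, channel: 3]: channel = 3 — does not satisfy this, so Rejected. [band: alpha, source: south, channel: 15]: channel = 15 — meets the rule, so Accepted.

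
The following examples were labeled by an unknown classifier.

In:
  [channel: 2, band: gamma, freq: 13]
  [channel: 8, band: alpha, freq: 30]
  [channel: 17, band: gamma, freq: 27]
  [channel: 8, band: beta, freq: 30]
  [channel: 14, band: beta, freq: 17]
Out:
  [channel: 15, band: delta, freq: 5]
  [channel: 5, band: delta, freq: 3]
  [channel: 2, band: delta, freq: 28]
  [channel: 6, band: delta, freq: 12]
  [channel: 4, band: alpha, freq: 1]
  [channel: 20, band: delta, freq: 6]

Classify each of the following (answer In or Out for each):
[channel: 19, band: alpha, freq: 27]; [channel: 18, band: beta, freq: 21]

The pattern is that an item is 'In' exactly when: freq ≥ 13 AND freq ≠ 28.
[channel: 19, band: alpha, freq: 27] → freq = 27 → In. [channel: 18, band: beta, freq: 21] → freq = 21 → In.

In, In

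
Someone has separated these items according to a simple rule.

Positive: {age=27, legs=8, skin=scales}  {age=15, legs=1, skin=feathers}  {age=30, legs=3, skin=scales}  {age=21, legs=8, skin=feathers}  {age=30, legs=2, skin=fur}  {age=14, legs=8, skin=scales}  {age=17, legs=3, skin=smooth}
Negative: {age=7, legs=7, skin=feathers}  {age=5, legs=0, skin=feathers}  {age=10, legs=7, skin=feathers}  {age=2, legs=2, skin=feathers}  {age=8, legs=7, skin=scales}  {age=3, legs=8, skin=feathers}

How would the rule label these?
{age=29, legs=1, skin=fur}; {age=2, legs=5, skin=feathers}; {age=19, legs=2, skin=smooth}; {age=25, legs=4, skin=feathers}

Positive, Negative, Positive, Positive

The pattern is that an item is 'Positive' exactly when: age ≥ 14.
{age=29, legs=1, skin=fur} → age = 29 → Positive. {age=2, legs=5, skin=feathers} → age = 2 → Negative. {age=19, legs=2, skin=smooth} → age = 19 → Positive. {age=25, legs=4, skin=feathers} → age = 25 → Positive.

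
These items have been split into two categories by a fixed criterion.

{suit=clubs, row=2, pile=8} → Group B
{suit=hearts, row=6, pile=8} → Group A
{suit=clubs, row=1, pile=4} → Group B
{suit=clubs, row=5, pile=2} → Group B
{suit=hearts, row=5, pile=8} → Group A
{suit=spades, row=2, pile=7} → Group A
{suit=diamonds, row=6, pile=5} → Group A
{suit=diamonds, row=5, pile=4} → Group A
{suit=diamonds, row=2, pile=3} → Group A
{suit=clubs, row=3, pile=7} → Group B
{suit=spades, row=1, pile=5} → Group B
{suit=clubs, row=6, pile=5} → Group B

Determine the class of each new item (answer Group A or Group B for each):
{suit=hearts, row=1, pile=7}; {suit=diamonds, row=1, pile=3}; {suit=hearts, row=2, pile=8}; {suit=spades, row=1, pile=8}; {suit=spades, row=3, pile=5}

Group B, Group B, Group A, Group B, Group A

The pattern is that an item is 'Group A' exactly when: suit is not clubs AND row ≥ 2.
{suit=hearts, row=1, pile=7} → suit is hearts, row = 1 → Group B.
{suit=diamonds, row=1, pile=3} → suit is diamonds, row = 1 → Group B.
{suit=hearts, row=2, pile=8} → suit is hearts, row = 2 → Group A.
{suit=spades, row=1, pile=8} → suit is spades, row = 1 → Group B.
{suit=spades, row=3, pile=5} → suit is spades, row = 3 → Group A.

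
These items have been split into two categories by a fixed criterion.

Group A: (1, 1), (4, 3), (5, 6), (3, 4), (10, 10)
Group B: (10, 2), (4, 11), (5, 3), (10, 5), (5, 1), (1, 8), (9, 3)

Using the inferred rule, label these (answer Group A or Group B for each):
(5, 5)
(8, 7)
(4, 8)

All 'Group A' examples share one property — |first − second| ≤ 1 — and every 'Group B' example lacks it.

Group A, Group A, Group B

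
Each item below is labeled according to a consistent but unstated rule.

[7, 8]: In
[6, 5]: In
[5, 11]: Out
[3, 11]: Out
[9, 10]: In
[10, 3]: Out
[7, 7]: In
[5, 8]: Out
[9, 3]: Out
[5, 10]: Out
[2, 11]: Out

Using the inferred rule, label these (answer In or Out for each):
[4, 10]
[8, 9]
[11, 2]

Out, In, Out

'In' ⟺ |first − second| ≤ 1.
[4, 10]: |4−10| = 6 — fails the rule, so Out. [8, 9]: |8−9| = 1 — qualifies, so In. [11, 2]: |11−2| = 9 — fails the rule, so Out.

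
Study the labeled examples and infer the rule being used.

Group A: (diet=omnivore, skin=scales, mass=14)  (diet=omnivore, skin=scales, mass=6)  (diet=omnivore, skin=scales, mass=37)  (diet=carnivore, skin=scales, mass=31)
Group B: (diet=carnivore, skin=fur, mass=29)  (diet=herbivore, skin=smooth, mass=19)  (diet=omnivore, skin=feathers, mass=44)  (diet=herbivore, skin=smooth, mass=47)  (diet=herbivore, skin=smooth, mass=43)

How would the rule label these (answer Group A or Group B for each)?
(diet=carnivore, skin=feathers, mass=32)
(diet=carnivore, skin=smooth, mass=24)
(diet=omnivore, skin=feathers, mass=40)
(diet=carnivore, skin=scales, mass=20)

Group B, Group B, Group B, Group A

The classifier is using: skin is scales.
(diet=carnivore, skin=feathers, mass=32) → skin is feathers → Group B. (diet=carnivore, skin=smooth, mass=24) → skin is smooth → Group B. (diet=omnivore, skin=feathers, mass=40) → skin is feathers → Group B. (diet=carnivore, skin=scales, mass=20) → skin is scales → Group A.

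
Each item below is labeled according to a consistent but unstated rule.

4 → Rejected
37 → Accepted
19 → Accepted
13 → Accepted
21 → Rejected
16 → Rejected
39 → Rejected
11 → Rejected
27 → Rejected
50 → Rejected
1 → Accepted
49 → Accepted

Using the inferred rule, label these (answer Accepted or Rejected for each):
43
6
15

Accepted, Rejected, Rejected

One predicate separates the groups cleanly: ≡ 1 (mod 6).
43: Accepted (43 mod 6 = 1). 6: Rejected (6 mod 6 = 0). 15: Rejected (15 mod 6 = 3).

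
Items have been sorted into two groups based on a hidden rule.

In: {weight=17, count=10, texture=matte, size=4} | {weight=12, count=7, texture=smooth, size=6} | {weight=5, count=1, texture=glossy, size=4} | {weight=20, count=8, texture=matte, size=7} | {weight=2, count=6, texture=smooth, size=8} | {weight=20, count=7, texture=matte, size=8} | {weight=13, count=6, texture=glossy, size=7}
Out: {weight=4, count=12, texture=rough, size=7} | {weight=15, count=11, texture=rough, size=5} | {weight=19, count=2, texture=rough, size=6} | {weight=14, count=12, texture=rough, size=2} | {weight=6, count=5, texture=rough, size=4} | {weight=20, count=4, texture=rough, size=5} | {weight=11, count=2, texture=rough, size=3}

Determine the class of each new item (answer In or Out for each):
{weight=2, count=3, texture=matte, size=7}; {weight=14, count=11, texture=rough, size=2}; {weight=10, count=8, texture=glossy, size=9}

In, Out, In

The classifier is using: texture is not rough.
{weight=2, count=3, texture=matte, size=7}: texture is matte — meets the rule, so In. {weight=14, count=11, texture=rough, size=2}: texture is rough — lacks this property, so Out. {weight=10, count=8, texture=glossy, size=9}: texture is glossy — meets the rule, so In.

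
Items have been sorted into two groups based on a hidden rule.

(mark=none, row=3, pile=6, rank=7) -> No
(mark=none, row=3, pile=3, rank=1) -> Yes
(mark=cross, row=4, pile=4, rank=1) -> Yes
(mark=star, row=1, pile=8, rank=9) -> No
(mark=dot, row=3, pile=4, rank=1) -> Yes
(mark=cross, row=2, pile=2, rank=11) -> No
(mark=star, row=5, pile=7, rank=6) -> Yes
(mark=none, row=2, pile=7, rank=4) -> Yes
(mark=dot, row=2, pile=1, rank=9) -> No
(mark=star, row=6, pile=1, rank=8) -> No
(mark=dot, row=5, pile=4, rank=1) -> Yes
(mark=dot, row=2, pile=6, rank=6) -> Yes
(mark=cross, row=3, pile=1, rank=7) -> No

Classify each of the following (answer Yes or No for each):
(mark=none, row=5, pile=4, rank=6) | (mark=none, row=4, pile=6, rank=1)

Yes, Yes

Every 'Yes' example satisfies: rank ≤ 6. None of the 'No' examples do.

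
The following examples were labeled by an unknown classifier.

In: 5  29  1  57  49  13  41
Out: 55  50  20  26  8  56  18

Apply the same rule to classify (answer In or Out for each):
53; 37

In, In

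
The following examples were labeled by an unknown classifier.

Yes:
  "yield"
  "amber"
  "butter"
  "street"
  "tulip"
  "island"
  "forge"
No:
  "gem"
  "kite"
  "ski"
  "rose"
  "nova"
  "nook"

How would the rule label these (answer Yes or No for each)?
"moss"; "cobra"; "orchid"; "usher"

The rule appears to be: length ≥ 5.
No: "moss", since length 4. Yes: "cobra", since length 5. Yes: "orchid", since length 6. Yes: "usher", since length 5.

No, Yes, Yes, Yes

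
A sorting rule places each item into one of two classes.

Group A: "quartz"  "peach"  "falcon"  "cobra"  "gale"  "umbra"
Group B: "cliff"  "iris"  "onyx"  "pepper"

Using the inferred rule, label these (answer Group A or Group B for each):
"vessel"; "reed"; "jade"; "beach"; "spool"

The pattern is that an item is 'Group A' exactly when: contains 'a'.
"vessel": no 'a', lacks this property → Group B.
"reed": no 'a', lacks this property → Group B.
"jade": has 'a', qualifies → Group A.
"beach": has 'a', qualifies → Group A.
"spool": no 'a', lacks this property → Group B.

Group B, Group B, Group A, Group A, Group B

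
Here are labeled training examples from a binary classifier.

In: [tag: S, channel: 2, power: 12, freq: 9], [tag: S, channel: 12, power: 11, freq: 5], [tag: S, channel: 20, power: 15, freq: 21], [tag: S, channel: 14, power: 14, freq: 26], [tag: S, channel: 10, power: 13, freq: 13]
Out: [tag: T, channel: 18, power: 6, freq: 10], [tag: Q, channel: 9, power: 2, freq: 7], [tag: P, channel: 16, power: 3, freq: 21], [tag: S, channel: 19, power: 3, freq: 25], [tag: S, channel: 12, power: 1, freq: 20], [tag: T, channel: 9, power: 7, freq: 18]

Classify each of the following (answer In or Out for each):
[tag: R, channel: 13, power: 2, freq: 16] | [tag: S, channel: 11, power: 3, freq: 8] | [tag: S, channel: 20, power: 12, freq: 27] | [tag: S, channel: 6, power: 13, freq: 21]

The distinguishing property — power ≥ 11 — holds for all the 'In' cases and none of the 'Out' cases.

Out, Out, In, In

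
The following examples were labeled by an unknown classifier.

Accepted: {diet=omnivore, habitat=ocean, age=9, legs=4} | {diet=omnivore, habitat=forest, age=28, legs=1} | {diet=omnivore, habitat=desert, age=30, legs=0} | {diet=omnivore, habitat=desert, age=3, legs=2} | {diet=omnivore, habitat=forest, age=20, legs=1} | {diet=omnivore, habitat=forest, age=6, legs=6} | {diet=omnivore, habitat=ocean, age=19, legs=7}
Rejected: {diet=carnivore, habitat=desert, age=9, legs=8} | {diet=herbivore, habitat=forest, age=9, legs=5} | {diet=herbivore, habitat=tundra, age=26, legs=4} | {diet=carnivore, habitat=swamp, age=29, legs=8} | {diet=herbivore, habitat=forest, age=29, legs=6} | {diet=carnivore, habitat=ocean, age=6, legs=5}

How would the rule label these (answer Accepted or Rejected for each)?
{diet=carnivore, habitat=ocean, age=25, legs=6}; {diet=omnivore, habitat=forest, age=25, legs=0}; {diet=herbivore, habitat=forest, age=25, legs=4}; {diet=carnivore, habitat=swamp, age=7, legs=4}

Rejected, Accepted, Rejected, Rejected

The common property of the 'Accepted' items is: diet is omnivore. No 'Rejected' item has it.
{diet=carnivore, habitat=ocean, age=25, legs=6}: diet is carnivore — does not satisfy this, so Rejected.
{diet=omnivore, habitat=forest, age=25, legs=0}: diet is omnivore — qualifies, so Accepted.
{diet=herbivore, habitat=forest, age=25, legs=4}: diet is herbivore — does not satisfy this, so Rejected.
{diet=carnivore, habitat=swamp, age=7, legs=4}: diet is carnivore — does not satisfy this, so Rejected.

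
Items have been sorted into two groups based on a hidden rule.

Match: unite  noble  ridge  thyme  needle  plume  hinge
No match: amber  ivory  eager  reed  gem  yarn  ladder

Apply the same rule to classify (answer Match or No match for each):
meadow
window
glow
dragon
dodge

The simplest hypothesis consistent with all the labels is: ends with 'e'.
meadow — ends with 'w', hence No match.
window — ends with 'w', hence No match.
glow — ends with 'w', hence No match.
dragon — ends with 'n', hence No match.
dodge — ends with 'e', hence Match.

No match, No match, No match, No match, Match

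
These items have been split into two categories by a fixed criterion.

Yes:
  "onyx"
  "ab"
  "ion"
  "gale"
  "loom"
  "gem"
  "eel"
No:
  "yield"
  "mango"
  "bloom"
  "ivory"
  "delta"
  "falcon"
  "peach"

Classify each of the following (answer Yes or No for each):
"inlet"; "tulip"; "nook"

No, No, Yes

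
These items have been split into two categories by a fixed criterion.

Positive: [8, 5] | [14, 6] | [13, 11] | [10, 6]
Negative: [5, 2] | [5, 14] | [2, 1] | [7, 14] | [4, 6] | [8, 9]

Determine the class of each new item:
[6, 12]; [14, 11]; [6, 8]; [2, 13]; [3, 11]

Negative, Positive, Negative, Negative, Negative

Rule: first > second AND sum ≥ 10. This holds for each 'Positive' example and fails for each 'Negative' one.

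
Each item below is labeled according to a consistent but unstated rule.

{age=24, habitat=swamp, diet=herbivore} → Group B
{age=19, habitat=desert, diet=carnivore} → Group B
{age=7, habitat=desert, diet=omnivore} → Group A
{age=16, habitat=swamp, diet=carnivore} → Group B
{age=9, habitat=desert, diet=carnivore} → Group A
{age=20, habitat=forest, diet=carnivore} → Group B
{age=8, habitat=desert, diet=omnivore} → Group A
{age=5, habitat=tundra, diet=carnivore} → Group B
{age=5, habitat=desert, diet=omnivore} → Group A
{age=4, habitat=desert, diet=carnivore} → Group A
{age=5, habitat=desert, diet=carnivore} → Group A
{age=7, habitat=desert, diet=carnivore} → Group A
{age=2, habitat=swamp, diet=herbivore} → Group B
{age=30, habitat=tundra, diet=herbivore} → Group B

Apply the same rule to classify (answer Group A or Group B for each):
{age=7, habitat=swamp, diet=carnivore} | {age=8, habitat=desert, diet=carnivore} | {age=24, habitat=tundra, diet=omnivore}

Group B, Group A, Group B

The simplest hypothesis consistent with all the labels is: habitat is desert AND age ≤ 9.
{age=7, habitat=swamp, diet=carnivore} → habitat is swamp, age = 7 → Group B. {age=8, habitat=desert, diet=carnivore} → habitat is desert, age = 8 → Group A. {age=24, habitat=tundra, diet=omnivore} → habitat is tundra, age = 24 → Group B.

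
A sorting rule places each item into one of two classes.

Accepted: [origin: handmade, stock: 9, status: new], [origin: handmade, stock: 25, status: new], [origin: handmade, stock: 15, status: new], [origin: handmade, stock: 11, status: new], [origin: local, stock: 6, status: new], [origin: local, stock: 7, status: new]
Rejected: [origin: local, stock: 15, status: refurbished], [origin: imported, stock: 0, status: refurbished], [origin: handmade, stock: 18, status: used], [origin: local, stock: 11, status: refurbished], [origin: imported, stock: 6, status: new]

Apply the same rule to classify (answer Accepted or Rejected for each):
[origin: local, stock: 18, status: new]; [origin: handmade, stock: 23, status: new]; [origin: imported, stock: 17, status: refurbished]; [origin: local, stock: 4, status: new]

The classifier is using: status is new AND origin is not imported.
[origin: local, stock: 18, status: new] → status is new, origin is local → Accepted.
[origin: handmade, stock: 23, status: new] → status is new, origin is handmade → Accepted.
[origin: imported, stock: 17, status: refurbished] → status is refurbished, origin is imported → Rejected.
[origin: local, stock: 4, status: new] → status is new, origin is local → Accepted.

Accepted, Accepted, Rejected, Accepted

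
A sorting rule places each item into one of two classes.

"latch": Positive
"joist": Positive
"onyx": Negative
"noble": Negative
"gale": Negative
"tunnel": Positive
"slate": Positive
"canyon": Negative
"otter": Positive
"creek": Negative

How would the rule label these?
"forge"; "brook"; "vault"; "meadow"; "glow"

The common property of the 'Positive' items is: contains 't'. No 'Negative' item has it.
"forge": no 't' — does not fit, so Negative.
"brook": no 't' — does not fit, so Negative.
"vault": has 't' — has this property, so Positive.
"meadow": no 't' — does not fit, so Negative.
"glow": no 't' — does not fit, so Negative.

Negative, Negative, Positive, Negative, Negative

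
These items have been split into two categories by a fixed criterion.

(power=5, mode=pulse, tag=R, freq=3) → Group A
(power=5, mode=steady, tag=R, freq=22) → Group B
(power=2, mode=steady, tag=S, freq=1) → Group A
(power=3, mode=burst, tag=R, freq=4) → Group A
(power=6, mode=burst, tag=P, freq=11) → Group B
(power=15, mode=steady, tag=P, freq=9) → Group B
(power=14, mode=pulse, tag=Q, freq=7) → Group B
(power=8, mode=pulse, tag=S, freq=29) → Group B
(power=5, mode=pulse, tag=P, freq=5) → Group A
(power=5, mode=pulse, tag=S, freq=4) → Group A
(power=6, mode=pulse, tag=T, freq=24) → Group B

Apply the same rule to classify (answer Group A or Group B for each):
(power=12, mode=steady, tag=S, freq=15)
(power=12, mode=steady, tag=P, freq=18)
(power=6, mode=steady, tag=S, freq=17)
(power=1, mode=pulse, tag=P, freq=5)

Group B, Group B, Group B, Group A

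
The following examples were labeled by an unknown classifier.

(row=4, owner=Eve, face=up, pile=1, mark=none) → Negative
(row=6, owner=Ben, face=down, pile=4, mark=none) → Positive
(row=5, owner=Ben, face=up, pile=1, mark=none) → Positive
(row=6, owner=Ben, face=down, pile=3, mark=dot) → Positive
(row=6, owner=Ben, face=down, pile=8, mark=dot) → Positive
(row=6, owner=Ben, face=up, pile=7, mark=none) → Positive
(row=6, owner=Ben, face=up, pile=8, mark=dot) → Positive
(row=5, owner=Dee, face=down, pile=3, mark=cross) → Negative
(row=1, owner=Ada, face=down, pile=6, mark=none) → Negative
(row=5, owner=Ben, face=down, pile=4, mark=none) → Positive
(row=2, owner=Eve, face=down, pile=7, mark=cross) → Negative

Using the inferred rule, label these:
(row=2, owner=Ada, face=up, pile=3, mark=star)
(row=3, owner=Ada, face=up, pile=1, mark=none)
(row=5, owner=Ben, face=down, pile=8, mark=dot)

Negative, Negative, Positive

One predicate separates the groups cleanly: owner is Ben.
(row=2, owner=Ada, face=up, pile=3, mark=star): owner is Ada, does not fit → Negative. (row=3, owner=Ada, face=up, pile=1, mark=none): owner is Ada, does not fit → Negative. (row=5, owner=Ben, face=down, pile=8, mark=dot): owner is Ben, checks out → Positive.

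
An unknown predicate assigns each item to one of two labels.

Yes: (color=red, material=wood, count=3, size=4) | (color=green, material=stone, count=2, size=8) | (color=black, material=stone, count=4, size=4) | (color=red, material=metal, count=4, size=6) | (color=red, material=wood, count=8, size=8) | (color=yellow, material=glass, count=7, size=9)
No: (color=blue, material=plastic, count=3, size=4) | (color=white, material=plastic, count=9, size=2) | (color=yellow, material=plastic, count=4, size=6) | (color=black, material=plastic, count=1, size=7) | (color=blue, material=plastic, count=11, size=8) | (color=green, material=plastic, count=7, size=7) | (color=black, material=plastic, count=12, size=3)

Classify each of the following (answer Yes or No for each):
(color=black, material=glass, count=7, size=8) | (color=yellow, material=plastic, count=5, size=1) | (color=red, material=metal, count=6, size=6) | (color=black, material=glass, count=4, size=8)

Yes, No, Yes, Yes

The classifier is using: material is not plastic.
(color=black, material=glass, count=7, size=8) → material is glass → Yes.
(color=yellow, material=plastic, count=5, size=1) → material is plastic → No.
(color=red, material=metal, count=6, size=6) → material is metal → Yes.
(color=black, material=glass, count=4, size=8) → material is glass → Yes.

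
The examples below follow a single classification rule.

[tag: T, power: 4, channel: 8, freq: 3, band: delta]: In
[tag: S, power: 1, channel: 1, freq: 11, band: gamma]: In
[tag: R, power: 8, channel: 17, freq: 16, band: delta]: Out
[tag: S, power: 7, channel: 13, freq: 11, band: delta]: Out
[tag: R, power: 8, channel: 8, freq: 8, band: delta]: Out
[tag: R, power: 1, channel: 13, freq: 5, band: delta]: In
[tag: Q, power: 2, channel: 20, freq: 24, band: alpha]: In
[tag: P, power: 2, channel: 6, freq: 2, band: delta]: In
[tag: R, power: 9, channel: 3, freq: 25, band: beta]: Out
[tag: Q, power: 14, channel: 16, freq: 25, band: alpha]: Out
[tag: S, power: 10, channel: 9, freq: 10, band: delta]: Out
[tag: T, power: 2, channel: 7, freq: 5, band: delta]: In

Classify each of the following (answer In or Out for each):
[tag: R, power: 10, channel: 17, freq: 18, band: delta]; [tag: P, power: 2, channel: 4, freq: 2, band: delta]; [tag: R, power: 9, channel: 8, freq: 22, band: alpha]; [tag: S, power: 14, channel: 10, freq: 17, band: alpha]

Out, In, Out, Out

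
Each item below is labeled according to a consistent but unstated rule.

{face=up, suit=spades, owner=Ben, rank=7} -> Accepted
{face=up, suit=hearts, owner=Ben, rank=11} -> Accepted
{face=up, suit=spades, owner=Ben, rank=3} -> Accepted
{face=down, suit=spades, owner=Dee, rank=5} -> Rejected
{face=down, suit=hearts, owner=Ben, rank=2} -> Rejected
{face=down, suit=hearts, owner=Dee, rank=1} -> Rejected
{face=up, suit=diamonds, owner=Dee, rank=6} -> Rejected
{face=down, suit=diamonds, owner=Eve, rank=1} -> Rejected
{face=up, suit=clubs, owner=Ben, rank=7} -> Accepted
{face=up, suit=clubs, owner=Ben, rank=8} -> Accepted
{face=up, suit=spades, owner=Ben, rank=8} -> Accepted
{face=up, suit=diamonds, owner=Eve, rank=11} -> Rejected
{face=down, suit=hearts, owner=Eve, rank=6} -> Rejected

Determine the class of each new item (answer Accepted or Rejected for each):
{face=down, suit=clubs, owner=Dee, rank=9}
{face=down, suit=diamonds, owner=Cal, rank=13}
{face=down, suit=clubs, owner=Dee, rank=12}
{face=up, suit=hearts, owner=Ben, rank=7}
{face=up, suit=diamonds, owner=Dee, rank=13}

Rejected, Rejected, Rejected, Accepted, Rejected

'Accepted' ⟺ face is up AND owner is Ben.
{face=down, suit=clubs, owner=Dee, rank=9}: Rejected (face is down, owner is Dee).
{face=down, suit=diamonds, owner=Cal, rank=13}: Rejected (face is down, owner is Cal).
{face=down, suit=clubs, owner=Dee, rank=12}: Rejected (face is down, owner is Dee).
{face=up, suit=hearts, owner=Ben, rank=7}: Accepted (face is up, owner is Ben).
{face=up, suit=diamonds, owner=Dee, rank=13}: Rejected (face is up, owner is Dee).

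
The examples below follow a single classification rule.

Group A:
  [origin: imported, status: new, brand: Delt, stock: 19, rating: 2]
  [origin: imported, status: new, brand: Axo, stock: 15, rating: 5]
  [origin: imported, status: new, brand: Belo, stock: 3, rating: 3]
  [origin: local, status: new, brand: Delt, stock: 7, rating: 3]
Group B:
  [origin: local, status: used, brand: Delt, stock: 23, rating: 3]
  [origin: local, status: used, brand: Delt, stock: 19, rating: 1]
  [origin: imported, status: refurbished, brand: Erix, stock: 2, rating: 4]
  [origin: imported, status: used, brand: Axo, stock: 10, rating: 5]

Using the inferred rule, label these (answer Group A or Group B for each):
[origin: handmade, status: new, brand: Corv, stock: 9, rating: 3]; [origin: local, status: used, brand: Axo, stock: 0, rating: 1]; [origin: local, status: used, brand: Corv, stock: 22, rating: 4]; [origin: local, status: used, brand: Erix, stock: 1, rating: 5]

Group A, Group B, Group B, Group B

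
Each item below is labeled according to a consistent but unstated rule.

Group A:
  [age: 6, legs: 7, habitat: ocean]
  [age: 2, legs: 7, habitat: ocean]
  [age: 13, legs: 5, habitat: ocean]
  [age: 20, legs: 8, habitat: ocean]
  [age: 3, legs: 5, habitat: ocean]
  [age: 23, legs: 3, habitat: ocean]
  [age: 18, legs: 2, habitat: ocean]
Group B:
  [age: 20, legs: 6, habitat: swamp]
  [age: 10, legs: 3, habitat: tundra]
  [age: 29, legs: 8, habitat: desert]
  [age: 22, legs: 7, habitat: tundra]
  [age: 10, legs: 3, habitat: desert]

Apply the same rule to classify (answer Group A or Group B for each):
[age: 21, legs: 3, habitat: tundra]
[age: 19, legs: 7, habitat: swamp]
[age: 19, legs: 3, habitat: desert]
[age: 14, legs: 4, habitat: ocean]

Group B, Group B, Group B, Group A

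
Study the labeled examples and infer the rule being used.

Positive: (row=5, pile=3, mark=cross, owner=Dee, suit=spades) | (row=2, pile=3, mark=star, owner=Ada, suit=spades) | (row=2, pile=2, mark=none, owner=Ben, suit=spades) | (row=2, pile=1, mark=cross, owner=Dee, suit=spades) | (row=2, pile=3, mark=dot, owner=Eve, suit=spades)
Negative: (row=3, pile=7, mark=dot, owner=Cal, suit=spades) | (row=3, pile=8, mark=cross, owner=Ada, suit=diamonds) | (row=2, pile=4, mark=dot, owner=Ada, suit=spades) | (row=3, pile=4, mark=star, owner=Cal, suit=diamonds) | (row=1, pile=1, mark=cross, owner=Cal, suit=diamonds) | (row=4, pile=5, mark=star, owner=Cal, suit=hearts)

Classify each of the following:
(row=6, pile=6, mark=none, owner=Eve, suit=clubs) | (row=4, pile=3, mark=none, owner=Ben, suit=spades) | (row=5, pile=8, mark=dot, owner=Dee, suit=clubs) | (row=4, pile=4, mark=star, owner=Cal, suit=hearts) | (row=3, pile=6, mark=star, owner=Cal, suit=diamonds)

The pattern is that an item is 'Positive' exactly when: suit is spades AND pile ≤ 3.
(row=6, pile=6, mark=none, owner=Eve, suit=clubs): suit is clubs, pile = 6, fails this test → Negative. (row=4, pile=3, mark=none, owner=Ben, suit=spades): suit is spades, pile = 3, checks out → Positive. (row=5, pile=8, mark=dot, owner=Dee, suit=clubs): suit is clubs, pile = 8, fails this test → Negative. (row=4, pile=4, mark=star, owner=Cal, suit=hearts): suit is hearts, pile = 4, fails this test → Negative. (row=3, pile=6, mark=star, owner=Cal, suit=diamonds): suit is diamonds, pile = 6, fails this test → Negative.

Negative, Positive, Negative, Negative, Negative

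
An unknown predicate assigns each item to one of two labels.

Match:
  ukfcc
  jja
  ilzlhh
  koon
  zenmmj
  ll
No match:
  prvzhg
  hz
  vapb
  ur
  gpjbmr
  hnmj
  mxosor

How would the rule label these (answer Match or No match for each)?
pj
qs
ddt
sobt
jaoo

No match, No match, Match, No match, Match

Looking at the examples, the only property every 'Match' case has and every 'No match' case lacks is: has a double letter.
pj → no doubled letter → No match. qs → no doubled letter → No match. ddt → 'dd' doubled → Match. sobt → no doubled letter → No match. jaoo → 'oo' doubled → Match.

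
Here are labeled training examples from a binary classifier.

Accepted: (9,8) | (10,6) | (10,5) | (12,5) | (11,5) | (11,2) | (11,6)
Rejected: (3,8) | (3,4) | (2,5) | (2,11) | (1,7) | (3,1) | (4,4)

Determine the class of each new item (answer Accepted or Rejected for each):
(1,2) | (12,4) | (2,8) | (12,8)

Rejected, Accepted, Rejected, Accepted

The classifier is using: first ≥ 5.
Rejected: (1,2), since first 1.
Accepted: (12,4), since first 12.
Rejected: (2,8), since first 2.
Accepted: (12,8), since first 12.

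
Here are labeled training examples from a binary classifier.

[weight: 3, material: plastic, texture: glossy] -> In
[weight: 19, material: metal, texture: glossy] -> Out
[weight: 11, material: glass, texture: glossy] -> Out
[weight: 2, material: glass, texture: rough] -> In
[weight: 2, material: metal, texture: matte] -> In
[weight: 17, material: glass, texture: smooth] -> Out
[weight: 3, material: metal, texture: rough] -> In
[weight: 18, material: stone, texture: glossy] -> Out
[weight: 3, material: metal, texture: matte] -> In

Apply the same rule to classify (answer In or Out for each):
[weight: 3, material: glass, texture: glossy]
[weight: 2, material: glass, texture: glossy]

The rule appears to be: weight ≤ 3.
[weight: 3, material: glass, texture: glossy]: weight = 3, matches → In. [weight: 2, material: glass, texture: glossy]: weight = 2, matches → In.

In, In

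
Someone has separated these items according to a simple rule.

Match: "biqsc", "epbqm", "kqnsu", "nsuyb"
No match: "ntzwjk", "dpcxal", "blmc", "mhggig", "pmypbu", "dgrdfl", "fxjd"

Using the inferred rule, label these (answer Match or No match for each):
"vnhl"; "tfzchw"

A rule that fits every label: odd length — true of each 'Match' example, false of each 'No match' one.
"vnhl": length 4, does not pass → No match. "tfzchw": length 6, does not pass → No match.

No match, No match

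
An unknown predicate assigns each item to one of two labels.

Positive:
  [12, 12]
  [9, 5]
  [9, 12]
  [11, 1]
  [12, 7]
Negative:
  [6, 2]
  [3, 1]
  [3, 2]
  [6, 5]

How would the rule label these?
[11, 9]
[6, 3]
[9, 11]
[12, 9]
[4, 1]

The pattern is that an item is 'Positive' exactly when: sum ≥ 12.
[11, 9] — 11+9 = 20, hence Positive. [6, 3] — 6+3 = 9, hence Negative. [9, 11] — 9+11 = 20, hence Positive. [12, 9] — 12+9 = 21, hence Positive. [4, 1] — 4+1 = 5, hence Negative.

Positive, Negative, Positive, Positive, Negative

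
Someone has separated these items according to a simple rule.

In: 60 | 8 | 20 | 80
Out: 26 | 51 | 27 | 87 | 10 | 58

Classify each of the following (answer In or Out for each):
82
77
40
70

Out, Out, In, Out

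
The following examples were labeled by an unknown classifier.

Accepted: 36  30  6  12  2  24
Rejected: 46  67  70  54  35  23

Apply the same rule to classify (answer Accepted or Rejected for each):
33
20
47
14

Rejected, Accepted, Rejected, Accepted

The rule appears to be: even AND at most 36.
33 — 33 is odd, 33 ≤ 36, hence Rejected.
20 — 20 is even, 20 ≤ 36, hence Accepted.
47 — 47 is odd, 47 > 36, hence Rejected.
14 — 14 is even, 14 ≤ 36, hence Accepted.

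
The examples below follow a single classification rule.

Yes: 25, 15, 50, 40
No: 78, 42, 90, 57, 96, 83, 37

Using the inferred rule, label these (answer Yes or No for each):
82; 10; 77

No, Yes, No

The classifier is using: multiple of 5 AND at most 50.
82: No (82 = 5·16 + 2, 82 > 50).
10: Yes (10 = 5·2, 10 ≤ 50).
77: No (77 = 5·15 + 2, 77 > 50).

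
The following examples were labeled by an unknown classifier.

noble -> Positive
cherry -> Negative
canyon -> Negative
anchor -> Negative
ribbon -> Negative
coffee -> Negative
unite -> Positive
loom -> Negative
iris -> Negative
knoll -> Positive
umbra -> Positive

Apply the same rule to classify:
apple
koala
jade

One predicate separates the groups cleanly: odd length.
apple: Positive (length 5).
koala: Positive (length 5).
jade: Negative (length 4).

Positive, Positive, Negative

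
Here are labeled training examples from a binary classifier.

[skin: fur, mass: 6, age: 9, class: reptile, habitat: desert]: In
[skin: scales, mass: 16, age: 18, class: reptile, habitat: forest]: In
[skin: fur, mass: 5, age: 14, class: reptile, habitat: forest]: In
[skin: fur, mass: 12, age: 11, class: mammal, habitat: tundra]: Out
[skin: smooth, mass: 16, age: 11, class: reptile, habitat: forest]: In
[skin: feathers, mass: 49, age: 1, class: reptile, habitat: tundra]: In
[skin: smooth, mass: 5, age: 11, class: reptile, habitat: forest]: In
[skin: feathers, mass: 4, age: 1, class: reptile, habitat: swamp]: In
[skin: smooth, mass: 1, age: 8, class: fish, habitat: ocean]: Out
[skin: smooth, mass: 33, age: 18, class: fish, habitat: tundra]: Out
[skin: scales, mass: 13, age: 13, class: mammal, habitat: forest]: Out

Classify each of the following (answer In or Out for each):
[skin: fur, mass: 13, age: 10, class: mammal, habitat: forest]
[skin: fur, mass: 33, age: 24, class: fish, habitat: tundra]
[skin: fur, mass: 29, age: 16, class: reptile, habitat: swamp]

'In' ⟺ class is reptile.
[skin: fur, mass: 13, age: 10, class: mammal, habitat: forest] → class is mammal → Out.
[skin: fur, mass: 33, age: 24, class: fish, habitat: tundra] → class is fish → Out.
[skin: fur, mass: 29, age: 16, class: reptile, habitat: swamp] → class is reptile → In.

Out, Out, In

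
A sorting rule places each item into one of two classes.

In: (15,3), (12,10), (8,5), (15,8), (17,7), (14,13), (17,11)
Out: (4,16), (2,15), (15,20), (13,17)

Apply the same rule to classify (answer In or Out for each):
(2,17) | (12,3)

Out, In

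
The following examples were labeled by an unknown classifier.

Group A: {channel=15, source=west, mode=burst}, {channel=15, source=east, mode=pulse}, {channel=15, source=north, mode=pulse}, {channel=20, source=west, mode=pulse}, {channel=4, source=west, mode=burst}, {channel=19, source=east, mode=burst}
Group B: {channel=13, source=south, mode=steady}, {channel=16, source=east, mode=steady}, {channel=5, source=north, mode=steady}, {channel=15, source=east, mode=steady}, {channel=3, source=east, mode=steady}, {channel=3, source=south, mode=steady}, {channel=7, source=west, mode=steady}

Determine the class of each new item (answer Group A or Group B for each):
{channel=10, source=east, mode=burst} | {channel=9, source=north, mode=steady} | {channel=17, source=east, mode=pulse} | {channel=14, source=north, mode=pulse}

The rule appears to be: mode is not steady.
{channel=10, source=east, mode=burst}: mode is burst, checks out → Group A.
{channel=9, source=north, mode=steady}: mode is steady, doesn't match → Group B.
{channel=17, source=east, mode=pulse}: mode is pulse, checks out → Group A.
{channel=14, source=north, mode=pulse}: mode is pulse, checks out → Group A.

Group A, Group B, Group A, Group A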